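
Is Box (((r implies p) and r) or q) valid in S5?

Tableau for the negation not Box (((r implies p) and r) or q):
1. not Box (((r implies p) and r) or q), u
2. not (((r implies p) and r) or q), v
3. not ((r implies p) and r), v
4. not q, v
5. not r, v
Accessibility: uRu, uRv, vRu, vRv
The negation has an open branch (countermodel exists).

Not valid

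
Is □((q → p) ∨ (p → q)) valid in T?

Valid

Tableau for the negation ¬□((q → p) ∨ (p → q)):
1. ¬□((q → p) ∨ (p → q)), 0
2. ¬((q → p) ∨ (p → q)), 1
3. ¬(q → p), 1
4. ¬(p → q), 1
5. q, 1
6. ¬p, 1
7. p, 1
8. ¬q, 1
Accessibility: 0R0, 0R1, 1R1
Branch closes: p and ¬p both at 1.
All branches of the negation close; one closing branch shown above.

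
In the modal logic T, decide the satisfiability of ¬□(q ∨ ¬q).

1. ¬□(q ∨ ¬q), 0
2. ¬(q ∨ ¬q), 1
3. ¬q, 1
4. q, 1
Accessibility: 0R0, 0R1, 1R1
Branch closes: q and ¬q both at 1.
All branches of the tableau close; one closing branch shown above.

Unsatisfiable (every branch closes)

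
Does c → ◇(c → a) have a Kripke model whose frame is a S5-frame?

1. c → ◇(c → a), 0
2. ◇(c → a), 0   [→-rule on 1 (branches; this branch)]
3. c → a, 1   [◇-rule on 2: fresh world 1, 0R1]
4. a, 1   [→-rule on 3 (branches; this branch)]
Accessibility: 0R0, 0R1, 1R0, 1R1

Yes, satisfiable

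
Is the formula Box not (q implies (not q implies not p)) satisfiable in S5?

No, unsatisfiable

1. Box not (q implies (not q implies not p)), 0
2. not (q implies (not q implies not p)), 0   [Box-rule on 1 via 0R0]
3. q, 0   [neg-implies-rule on 2]
4. not (not q implies not p), 0   [neg-implies-rule on 2]
5. not q, 0   [neg-implies-rule on 4]
6. p, 0   [neg-implies-rule on 4]
Accessibility: 0R0
Branch closes: q and not q both at 0.
All branches of the tableau close; one closing branch shown above.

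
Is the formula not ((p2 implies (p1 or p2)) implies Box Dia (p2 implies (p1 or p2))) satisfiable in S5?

Unsatisfiable (every branch closes)

1. not ((p2 implies (p1 or p2)) implies Box Dia (p2 implies (p1 or p2))), 0
2. p2 implies (p1 or p2), 0
3. not Box Dia (p2 implies (p1 or p2)), 0
4. p1 or p2, 0
5. p2, 0
6. not Dia (p2 implies (p1 or p2)), 1
7. not (p2 implies (p1 or p2)), 0
8. not (p1 or p2), 0
9. not p1, 0
10. not p2, 0
Accessibility: 0R0, 0R1, 1R0, 1R1
Branch closes: p2 and not p2 both at 0.
(One branch shown.) All branches close.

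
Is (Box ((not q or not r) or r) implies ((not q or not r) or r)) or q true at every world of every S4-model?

Valid in S4

Tableau for the negation not ((Box ((not q or not r) or r) implies ((not q or not r) or r)) or q):
1. not ((Box ((not q or not r) or r) implies ((not q or not r) or r)) or q), 0
2. not (Box ((not q or not r) or r) implies ((not q or not r) or r)), 0
3. not q, 0
4. Box ((not q or not r) or r), 0
5. not ((not q or not r) or r), 0
6. not (not q or not r), 0
7. not r, 0
8. q, 0
9. r, 0
Accessibility: 0R0
Branch closes: q and not q both at 0.
All branches of the negation close; one closing branch shown above.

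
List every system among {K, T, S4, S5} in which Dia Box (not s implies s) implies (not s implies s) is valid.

S4-tableau for the negation not (Dia Box (not s implies s) implies (not s implies s)):
1. not (Dia Box (not s implies s) implies (not s implies s)), w0
2. Dia Box (not s implies s), w0
3. not (not s implies s), w0
4. not s, w0
5. Box (not s implies s), w1
6. not s implies s, w1
7. s, w1
Accessibility: w0Rw0, w0Rw1, w1Rw1
Complete open branch: countermodel on an S4-frame, so not valid in S4, nor in K, T (the same frame is also a K-frame and a T-frame).
S5-tableau for the negation not (Dia Box (not s implies s) implies (not s implies s)):
1. not (Dia Box (not s implies s) implies (not s implies s)), w0
2. Dia Box (not s implies s), w0
3. not (not s implies s), w0
4. not s, w0
5. Box (not s implies s), w1
6. not s implies s, w0
7. not s implies s, w1
8. s, w0
Accessibility: w0Rw0, w0Rw1, w1Rw0, w1Rw1
Branch closes: s and not s both at w0.
Every branch closes (one shown): valid in S5.

S5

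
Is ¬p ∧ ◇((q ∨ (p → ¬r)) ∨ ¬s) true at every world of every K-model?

Tableau for the negation ¬(¬p ∧ ◇((q ∨ (p → ¬r)) ∨ ¬s)):
1. ¬(¬p ∧ ◇((q ∨ (p → ¬r)) ∨ ¬s)), 0
2. ¬◇((q ∨ (p → ¬r)) ∨ ¬s), 0
The negation has an open branch (countermodel exists).

Invalid (countermodel exists)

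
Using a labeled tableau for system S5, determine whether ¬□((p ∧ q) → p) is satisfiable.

1. ¬□((p ∧ q) → p), w0
2. ¬((p ∧ q) → p), w1
3. p ∧ q, w1
4. ¬p, w1
5. p, w1
6. q, w1
Accessibility: w0Rw0, w0Rw1, w1Rw0, w1Rw1
Branch closes: p and ¬p both at w1.
(One branch shown.) All branches close.

Unsatisfiable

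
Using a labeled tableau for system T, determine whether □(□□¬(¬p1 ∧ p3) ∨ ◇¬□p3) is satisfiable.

1. □(□□¬(¬p1 ∧ p3) ∨ ◇¬□p3), u
2. □□¬(¬p1 ∧ p3) ∨ ◇¬□p3, u   [□-rule on 1 via uRu]
3. ◇¬□p3, u   [∨-rule on 2 (branches; this branch)]
4. ¬□p3, v   [◇-rule on 3: fresh world v, uRv]
5. □□¬(¬p1 ∧ p3) ∨ ◇¬□p3, v   [□-rule on 1 via uRv]
6. ◇¬□p3, v   [∨-rule on 5 (branches; this branch)]
7. ¬p3, w   [¬□-rule on 4: fresh world w, vRw]
8. ¬□p3, x   [◇-rule on 6: fresh world x, vRx]
9. ¬p3, y   [¬□-rule on 8: fresh world y, xRy]
Accessibility: uRu, uRv, vRv, vRw, vRx, wRw, xRx, xRy, yRy

Satisfiable (open branch found)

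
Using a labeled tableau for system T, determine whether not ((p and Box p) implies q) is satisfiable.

1. not ((p and Box p) implies q), 0
2. p and Box p, 0   [neg-implies-rule on 1]
3. not q, 0   [neg-implies-rule on 1]
4. p, 0   [and-rule on 2]
5. Box p, 0   [and-rule on 2]
Accessibility: 0R0

Yes, satisfiable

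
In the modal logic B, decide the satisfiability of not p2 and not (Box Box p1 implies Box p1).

1. not p2 and not (Box Box p1 implies Box p1), 0
2. not p2, 0   [and-rule on 1]
3. not (Box Box p1 implies Box p1), 0   [and-rule on 1]
4. Box Box p1, 0   [neg-implies-rule on 3]
5. not Box p1, 0   [neg-implies-rule on 3]
6. Box p1, 0   [Box-rule on 4 via 0R0]
7. p1, 0   [Box-rule on 6 via 0R0]
8. not p1, 1   [neg-Box-rule on 5: fresh world 1, 0R1]
9. Box p1, 1   [Box-rule on 4 via 0R1]
10. p1, 1   [Box-rule on 6 via 0R1]
Accessibility: 0R0, 0R1, 1R0, 1R1
Branch closes: p1 and not p1 both at 1.
All branches of the tableau close; one closing branch shown above.

Unsatisfiable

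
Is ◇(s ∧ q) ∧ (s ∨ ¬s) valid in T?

Invalid (countermodel exists)

Tableau for the negation ¬(◇(s ∧ q) ∧ (s ∨ ¬s)):
1. ¬(◇(s ∧ q) ∧ (s ∨ ¬s)), u
2. ¬◇(s ∧ q), u
3. ¬(s ∧ q), u
4. ¬q, u
Accessibility: uRu
The negation has an open branch (countermodel exists).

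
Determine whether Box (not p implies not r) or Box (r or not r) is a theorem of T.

Valid in T

Tableau for the negation not (Box (not p implies not r) or Box (r or not r)):
1. not (Box (not p implies not r) or Box (r or not r)), 0
2. not Box (not p implies not r), 0
3. not Box (r or not r), 0
4. not (not p implies not r), 1
5. not p, 1
6. r, 1
7. not (r or not r), 2
8. not r, 2
9. r, 2
Accessibility: 0R0, 0R1, 0R2, 1R1, 2R2
Branch closes: r and not r both at 2.
Every branch of the negation's tableau closes; the branch above is one of them.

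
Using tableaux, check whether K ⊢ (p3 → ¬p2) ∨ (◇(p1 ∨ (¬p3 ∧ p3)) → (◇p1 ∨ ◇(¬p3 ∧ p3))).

Tableau for the negation ¬((p3 → ¬p2) ∨ (◇(p1 ∨ (¬p3 ∧ p3)) → (◇p1 ∨ ◇(¬p3 ∧ p3)))):
1. ¬((p3 → ¬p2) ∨ (◇(p1 ∨ (¬p3 ∧ p3)) → (◇p1 ∨ ◇(¬p3 ∧ p3)))), u
2. ¬(p3 → ¬p2), u   [¬∨-rule on 1]
3. ¬(◇(p1 ∨ (¬p3 ∧ p3)) → (◇p1 ∨ ◇(¬p3 ∧ p3))), u   [¬∨-rule on 1]
4. p3, u   [¬→-rule on 2]
5. p2, u   [¬→-rule on 2]
6. ◇(p1 ∨ (¬p3 ∧ p3)), u   [¬→-rule on 3]
7. ¬(◇p1 ∨ ◇(¬p3 ∧ p3)), u   [¬→-rule on 3]
8. ¬◇p1, u   [¬∨-rule on 7]
9. ¬◇(¬p3 ∧ p3), u   [¬∨-rule on 7]
10. p1 ∨ (¬p3 ∧ p3), v   [◇-rule on 6: fresh world v, uRv]
11. ¬p1, v   [¬◇-rule on 8 via uRv]
12. ¬(¬p3 ∧ p3), v   [¬◇-rule on 9 via uRv]
13. ¬p3 ∧ p3, v   [∨-rule on 10 (branches; this branch)]
14. ¬p3, v   [∧-rule on 13]
15. p3, v   [∧-rule on 13]
Accessibility: uRv
Branch closes: p3 and ¬p3 both at v.
All branches of the negation close; one closing branch shown above.

Yes, valid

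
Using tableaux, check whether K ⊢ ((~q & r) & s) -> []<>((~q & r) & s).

Tableau for the negation ~(((~q & r) & s) -> []<>((~q & r) & s)):
1. ~(((~q & r) & s) -> []<>((~q & r) & s)), u
2. (~q & r) & s, u
3. ~[]<>((~q & r) & s), u
4. ~q & r, u
5. s, u
6. ~q, u
7. r, u
8. ~<>((~q & r) & s), v
Accessibility: uRv
The negation has an open branch (countermodel exists).

Not valid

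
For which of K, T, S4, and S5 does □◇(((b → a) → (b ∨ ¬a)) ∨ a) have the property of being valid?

T, S4, S5

T-tableau for the negation ¬□◇(((b → a) → (b ∨ ¬a)) ∨ a):
1. ¬□◇(((b → a) → (b ∨ ¬a)) ∨ a), 0
2. ¬◇(((b → a) → (b ∨ ¬a)) ∨ a), 1
3. ¬(((b → a) → (b ∨ ¬a)) ∨ a), 1
4. ¬((b → a) → (b ∨ ¬a)), 1
5. ¬a, 1
6. b → a, 1
7. ¬(b ∨ ¬a), 1
8. ¬b, 1
9. a, 1
Accessibility: 0R0, 0R1, 1R1
Branch closes: a and ¬a both at 1.
Every branch closes (one shown): valid in T, hence also in S4, S5 (every theorem of T is a theorem of S4 and S5).
K-tableau for the negation ¬□◇(((b → a) → (b ∨ ¬a)) ∨ a):
1. ¬□◇(((b → a) → (b ∨ ¬a)) ∨ a), 0
2. ¬◇(((b → a) → (b ∨ ¬a)) ∨ a), 1
Accessibility: 0R1
Complete open branch: countermodel on a K-frame, so not valid in K.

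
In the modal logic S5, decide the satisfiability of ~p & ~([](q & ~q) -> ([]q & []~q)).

1. ~p & ~([](q & ~q) -> ([]q & []~q)), w0
2. ~p, w0   [&-rule on 1]
3. ~([](q & ~q) -> ([]q & []~q)), w0   [&-rule on 1]
4. [](q & ~q), w0   [~->-rule on 3]
5. ~([]q & []~q), w0   [~->-rule on 3]
6. q & ~q, w0   [[]-rule on 4 via w0Rw0]
7. q, w0   [&-rule on 6]
8. ~q, w0   [&-rule on 6]
Accessibility: w0Rw0
Branch closes: q and ~q both at w0.
Every branch closes; the branch above is one of them.

Unsatisfiable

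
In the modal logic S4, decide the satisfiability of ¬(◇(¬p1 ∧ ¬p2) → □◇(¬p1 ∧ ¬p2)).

Satisfiable (open branch found)

1. ¬(◇(¬p1 ∧ ¬p2) → □◇(¬p1 ∧ ¬p2)), w0
2. ◇(¬p1 ∧ ¬p2), w0
3. ¬□◇(¬p1 ∧ ¬p2), w0
4. ¬p1 ∧ ¬p2, w1
5. ¬p1, w1
6. ¬p2, w1
7. ¬◇(¬p1 ∧ ¬p2), w2
8. ¬(¬p1 ∧ ¬p2), w2
9. p2, w2
Accessibility: w0Rw0, w0Rw1, w0Rw2, w1Rw1, w2Rw2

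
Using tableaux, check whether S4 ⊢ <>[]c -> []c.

Tableau for the negation ~(<>[]c -> []c):
1. ~(<>[]c -> []c), 0
2. <>[]c, 0
3. ~[]c, 0
4. []c, 1
5. c, 1
6. ~c, 2
Accessibility: 0R0, 0R1, 0R2, 1R1, 2R2
The negation has an open branch (countermodel exists).

Invalid (countermodel exists)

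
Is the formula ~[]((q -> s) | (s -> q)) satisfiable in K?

Unsatisfiable (every branch closes)

1. ~[]((q -> s) | (s -> q)), w0
2. ~((q -> s) | (s -> q)), w1
3. ~(q -> s), w1
4. ~(s -> q), w1
5. q, w1
6. ~s, w1
7. s, w1
8. ~q, w1
Accessibility: w0Rw1
Branch closes: s and ~s both at w1.
Every branch closes; the branch above is one of them.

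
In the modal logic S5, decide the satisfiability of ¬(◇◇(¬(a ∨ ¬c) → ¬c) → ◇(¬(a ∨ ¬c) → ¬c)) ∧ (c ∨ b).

Unsatisfiable

1. ¬(◇◇(¬(a ∨ ¬c) → ¬c) → ◇(¬(a ∨ ¬c) → ¬c)) ∧ (c ∨ b), 0
2. ¬(◇◇(¬(a ∨ ¬c) → ¬c) → ◇(¬(a ∨ ¬c) → ¬c)), 0
3. c ∨ b, 0
4. ◇◇(¬(a ∨ ¬c) → ¬c), 0
5. ¬◇(¬(a ∨ ¬c) → ¬c), 0
6. ¬(¬(a ∨ ¬c) → ¬c), 0
7. ¬(a ∨ ¬c), 0
8. c, 0
9. ¬a, 0
10. b, 0
11. ◇(¬(a ∨ ¬c) → ¬c), 1
12. ¬(¬(a ∨ ¬c) → ¬c), 1
13. ¬(a ∨ ¬c), 1
14. c, 1
15. ¬a, 1
16. ¬(a ∨ ¬c) → ¬c, 2
17. ¬(¬(a ∨ ¬c) → ¬c), 2
18. ¬(a ∨ ¬c), 2
19. c, 2
20. ¬a, 2
21. a ∨ ¬c, 2
22. ¬c, 2
Accessibility: 0R0, 0R1, 0R2, 1R0, 1R1, 1R2, 2R0, 2R1, 2R2
Branch closes: c and ¬c both at 2.
All branches of the tableau close; one closing branch shown above.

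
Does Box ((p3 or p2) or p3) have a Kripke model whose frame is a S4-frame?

Satisfiable (open branch found)

1. Box ((p3 or p2) or p3), 0
2. (p3 or p2) or p3, 0
3. p3, 0
Accessibility: 0R0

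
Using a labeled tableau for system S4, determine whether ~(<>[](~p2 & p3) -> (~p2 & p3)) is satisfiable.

Satisfiable (open branch found)

1. ~(<>[](~p2 & p3) -> (~p2 & p3)), w0
2. <>[](~p2 & p3), w0   [~->-rule on 1]
3. ~(~p2 & p3), w0   [~->-rule on 1]
4. ~p3, w0   [~&-rule on 3 (branches; this branch)]
5. [](~p2 & p3), w1   [<>-rule on 2: fresh world w1, w0Rw1]
6. ~p2 & p3, w1   [[]-rule on 5 via w1Rw1]
7. ~p2, w1   [&-rule on 6]
8. p3, w1   [&-rule on 6]
Accessibility: w0Rw0, w0Rw1, w1Rw1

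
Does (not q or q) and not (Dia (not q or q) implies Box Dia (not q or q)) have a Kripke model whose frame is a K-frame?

Satisfiable

1. (not q or q) and not (Dia (not q or q) implies Box Dia (not q or q)), 0
2. not q or q, 0   [and-rule on 1]
3. not (Dia (not q or q) implies Box Dia (not q or q)), 0   [and-rule on 1]
4. Dia (not q or q), 0   [neg-implies-rule on 3]
5. not Box Dia (not q or q), 0   [neg-implies-rule on 3]
6. q, 0   [or-rule on 2 (branches; this branch)]
7. not q or q, 1   [Dia-rule on 4: fresh world 1, 0R1]
8. q, 1   [or-rule on 7 (branches; this branch)]
9. not Dia (not q or q), 2   [neg-Box-rule on 5: fresh world 2, 0R2]
Accessibility: 0R1, 0R2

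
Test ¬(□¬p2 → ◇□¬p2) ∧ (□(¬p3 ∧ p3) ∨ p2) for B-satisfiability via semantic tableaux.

Unsatisfiable

1. ¬(□¬p2 → ◇□¬p2) ∧ (□(¬p3 ∧ p3) ∨ p2), 0
2. ¬(□¬p2 → ◇□¬p2), 0
3. □(¬p3 ∧ p3) ∨ p2, 0
4. □¬p2, 0
5. ¬◇□¬p2, 0
6. ¬p2, 0
7. ¬□¬p2, 0
8. □(¬p3 ∧ p3), 0
9. ¬p3 ∧ p3, 0
10. ¬p3, 0
11. p3, 0
Accessibility: 0R0
Branch closes: p3 and ¬p3 both at 0.
All branches of the tableau close; one closing branch shown above.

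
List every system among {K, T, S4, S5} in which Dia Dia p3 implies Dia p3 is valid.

S4-tableau for the negation not (Dia Dia p3 implies Dia p3):
1. not (Dia Dia p3 implies Dia p3), w0
2. Dia Dia p3, w0   [neg-implies-rule on 1]
3. not Dia p3, w0   [neg-implies-rule on 1]
4. not p3, w0   [neg-Dia-rule on 3 via w0Rw0]
5. Dia p3, w1   [Dia-rule on 2: fresh world w1, w0Rw1]
6. not p3, w1   [neg-Dia-rule on 3 via w0Rw1]
7. p3, w2   [Dia-rule on 5: fresh world w2, w1Rw2]
8. not p3, w2   [neg-Dia-rule on 3 via w0Rw2]
Accessibility: w0Rw0, w0Rw1, w0Rw2, w1Rw1, w1Rw2, w2Rw2
Branch closes: p3 and not p3 both at w2.
Every branch closes (one shown): valid in S4, hence also in S5 (every theorem of S4 is a theorem of S5).
T-tableau for the negation not (Dia Dia p3 implies Dia p3):
1. not (Dia Dia p3 implies Dia p3), w0
2. Dia Dia p3, w0   [neg-implies-rule on 1]
3. not Dia p3, w0   [neg-implies-rule on 1]
4. not p3, w0   [neg-Dia-rule on 3 via w0Rw0]
5. Dia p3, w1   [Dia-rule on 2: fresh world w1, w0Rw1]
6. not p3, w1   [neg-Dia-rule on 3 via w0Rw1]
7. p3, w2   [Dia-rule on 5: fresh world w2, w1Rw2]
Accessibility: w0Rw0, w0Rw1, w1Rw1, w1Rw2, w2Rw2
Complete open branch: countermodel on a T-frame, so not valid in T, nor in K (the same frame is also a K-frame).

S4, S5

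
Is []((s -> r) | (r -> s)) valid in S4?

Tableau for the negation ~[]((s -> r) | (r -> s)):
1. ~[]((s -> r) | (r -> s)), w0
2. ~((s -> r) | (r -> s)), w1
3. ~(s -> r), w1
4. ~(r -> s), w1
5. s, w1
6. ~r, w1
7. r, w1
8. ~s, w1
Accessibility: w0Rw0, w0Rw1, w1Rw1
Branch closes: r and ~r both at w1.
Every branch of the negation's tableau closes; the branch above is one of them.

Yes, valid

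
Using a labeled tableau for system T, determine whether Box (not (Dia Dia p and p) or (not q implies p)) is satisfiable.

1. Box (not (Dia Dia p and p) or (not q implies p)), 0
2. not (Dia Dia p and p) or (not q implies p), 0   [Box-rule on 1 via 0R0]
3. not q implies p, 0   [or-rule on 2 (branches; this branch)]
4. p, 0   [implies-rule on 3 (branches; this branch)]
Accessibility: 0R0

Yes, satisfiable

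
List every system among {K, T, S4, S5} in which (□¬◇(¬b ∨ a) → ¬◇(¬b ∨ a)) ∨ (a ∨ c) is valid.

K-tableau for the negation ¬((□¬◇(¬b ∨ a) → ¬◇(¬b ∨ a)) ∨ (a ∨ c)):
1. ¬((□¬◇(¬b ∨ a) → ¬◇(¬b ∨ a)) ∨ (a ∨ c)), 0
2. ¬(□¬◇(¬b ∨ a) → ¬◇(¬b ∨ a)), 0
3. ¬(a ∨ c), 0
4. □¬◇(¬b ∨ a), 0
5. ◇(¬b ∨ a), 0
6. ¬a, 0
7. ¬c, 0
8. ¬b ∨ a, 1
9. ¬◇(¬b ∨ a), 1
10. a, 1
Accessibility: 0R1
Complete open branch: countermodel on a K-frame, so not valid in K.
T-tableau for the negation ¬((□¬◇(¬b ∨ a) → ¬◇(¬b ∨ a)) ∨ (a ∨ c)):
1. ¬((□¬◇(¬b ∨ a) → ¬◇(¬b ∨ a)) ∨ (a ∨ c)), 0
2. ¬(□¬◇(¬b ∨ a) → ¬◇(¬b ∨ a)), 0
3. ¬(a ∨ c), 0
4. □¬◇(¬b ∨ a), 0
5. ◇(¬b ∨ a), 0
6. ¬a, 0
7. ¬c, 0
8. ¬◇(¬b ∨ a), 0
9. ¬(¬b ∨ a), 0
10. b, 0
11. ¬b ∨ a, 1
12. ¬◇(¬b ∨ a), 1
13. ¬(¬b ∨ a), 1
14. b, 1
15. ¬a, 1
16. a, 1
Accessibility: 0R0, 0R1, 1R1
Branch closes: a and ¬a both at 1.
Every branch closes (one shown): valid in T, hence also in S4, S5 (every theorem of T is a theorem of S4 and S5).

T, S4, S5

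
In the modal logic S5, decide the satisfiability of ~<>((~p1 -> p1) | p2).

Yes, satisfiable

1. ~<>((~p1 -> p1) | p2), 0
2. ~((~p1 -> p1) | p2), 0
3. ~(~p1 -> p1), 0
4. ~p2, 0
5. ~p1, 0
Accessibility: 0R0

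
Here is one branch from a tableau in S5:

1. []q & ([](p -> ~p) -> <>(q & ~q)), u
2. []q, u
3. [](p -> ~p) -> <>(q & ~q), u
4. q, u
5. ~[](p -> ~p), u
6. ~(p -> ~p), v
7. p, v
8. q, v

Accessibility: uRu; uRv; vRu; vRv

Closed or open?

There is no literal clash: for every atom and world, at most one sign appears.

Open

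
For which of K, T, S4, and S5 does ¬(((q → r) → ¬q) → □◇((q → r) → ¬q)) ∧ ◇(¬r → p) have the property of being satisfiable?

S5-tableau for the formula:
1. ¬(((q → r) → ¬q) → □◇((q → r) → ¬q)) ∧ ◇(¬r → p), 0
2. ¬(((q → r) → ¬q) → □◇((q → r) → ¬q)), 0
3. ◇(¬r → p), 0
4. (q → r) → ¬q, 0
5. ¬□◇((q → r) → ¬q), 0
6. ¬(q → r), 0
7. q, 0
8. ¬r, 0
9. ¬r → p, 1
10. p, 1
11. ¬◇((q → r) → ¬q), 2
12. ¬((q → r) → ¬q), 0
13. q → r, 0
14. ¬((q → r) → ¬q), 1
15. q → r, 1
16. q, 1
17. ¬((q → r) → ¬q), 2
18. q → r, 2
19. q, 2
20. r, 0
Accessibility: 0R0, 0R1, 0R2, 1R0, 1R1, 1R2, 2R0, 2R1, 2R2
Branch closes: r and ¬r both at 0.
Every branch closes (one shown): unsatisfiable in S5.
S4-tableau for the formula:
1. ¬(((q → r) → ¬q) → □◇((q → r) → ¬q)) ∧ ◇(¬r → p), 0
2. ¬(((q → r) → ¬q) → □◇((q → r) → ¬q)), 0
3. ◇(¬r → p), 0
4. (q → r) → ¬q, 0
5. ¬□◇((q → r) → ¬q), 0
6. ¬q, 0
7. ¬r → p, 1
8. p, 1
9. ¬◇((q → r) → ¬q), 2
10. ¬((q → r) → ¬q), 2
11. q → r, 2
12. q, 2
13. r, 2
Accessibility: 0R0, 0R1, 0R2, 1R1, 2R2
Complete open branch: satisfiable in S4, hence also in K, T (this S4-model is also a K-model and a T-model).

K, T, S4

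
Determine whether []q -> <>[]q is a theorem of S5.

Valid in S5

Tableau for the negation ~([]q -> <>[]q):
1. ~([]q -> <>[]q), w0
2. []q, w0   [~->-rule on 1]
3. ~<>[]q, w0   [~->-rule on 1]
4. q, w0   [[]-rule on 2 via w0Rw0]
5. ~[]q, w0   [~<>-rule on 3 via w0Rw0]
6. ~q, w1   [~[]-rule on 5: fresh world w1, w0Rw1]
7. q, w1   [[]-rule on 2 via w0Rw1]
Accessibility: w0Rw0, w0Rw1, w1Rw0, w1Rw1
Branch closes: q and ~q both at w1.
Every branch of the negation's tableau closes; the branch above is one of them.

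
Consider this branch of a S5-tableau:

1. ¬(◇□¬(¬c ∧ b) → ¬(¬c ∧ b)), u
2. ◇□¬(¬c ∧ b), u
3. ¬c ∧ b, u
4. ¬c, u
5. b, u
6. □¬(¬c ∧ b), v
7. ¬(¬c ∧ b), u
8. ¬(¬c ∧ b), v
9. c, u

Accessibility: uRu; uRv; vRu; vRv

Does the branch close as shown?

Yes, closed

Both c and ¬c appear at u.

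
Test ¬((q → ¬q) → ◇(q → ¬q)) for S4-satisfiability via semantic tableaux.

Unsatisfiable (every branch closes)

1. ¬((q → ¬q) → ◇(q → ¬q)), u
2. q → ¬q, u
3. ¬◇(q → ¬q), u
4. ¬(q → ¬q), u
5. q, u
6. ¬q, u
Accessibility: uRu
Branch closes: q and ¬q both at u.
All branches of the tableau close; one closing branch shown above.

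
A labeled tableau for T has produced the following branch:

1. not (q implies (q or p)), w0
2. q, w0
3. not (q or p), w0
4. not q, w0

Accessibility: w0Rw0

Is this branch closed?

Both q and not q appear at w0.

Yes, closed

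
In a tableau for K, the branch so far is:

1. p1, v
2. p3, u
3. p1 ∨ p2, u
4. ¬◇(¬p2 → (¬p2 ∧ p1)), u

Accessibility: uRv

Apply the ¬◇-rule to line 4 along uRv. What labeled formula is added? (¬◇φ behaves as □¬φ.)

¬◇φ behaves as □¬φ: propagate the negated body to each accessible world.

¬(¬p2 → (¬p2 ∧ p1)), v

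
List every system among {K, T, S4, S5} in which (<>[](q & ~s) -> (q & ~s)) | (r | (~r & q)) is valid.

S4-tableau for the negation ~((<>[](q & ~s) -> (q & ~s)) | (r | (~r & q))):
1. ~((<>[](q & ~s) -> (q & ~s)) | (r | (~r & q))), u
2. ~(<>[](q & ~s) -> (q & ~s)), u
3. ~(r | (~r & q)), u
4. <>[](q & ~s), u
5. ~(q & ~s), u
6. ~r, u
7. ~(~r & q), u
8. s, u
9. ~q, u
10. [](q & ~s), v
11. q & ~s, v
12. q, v
13. ~s, v
Accessibility: uRu, uRv, vRv
Complete open branch: countermodel on an S4-frame, so not valid in S4, nor in K, T (the same frame is also a K-frame and a T-frame).
S5-tableau for the negation ~((<>[](q & ~s) -> (q & ~s)) | (r | (~r & q))):
1. ~((<>[](q & ~s) -> (q & ~s)) | (r | (~r & q))), u
2. ~(<>[](q & ~s) -> (q & ~s)), u
3. ~(r | (~r & q)), u
4. <>[](q & ~s), u
5. ~(q & ~s), u
6. ~r, u
7. ~(~r & q), u
8. s, u
9. ~q, u
10. [](q & ~s), v
11. q & ~s, u
12. q, u
13. ~s, u
Accessibility: uRu, uRv, vRu, vRv
Branch closes: q and ~q both at u.
Every branch closes (one shown): valid in S5.

S5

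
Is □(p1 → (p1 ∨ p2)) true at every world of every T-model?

Valid

Tableau for the negation ¬□(p1 → (p1 ∨ p2)):
1. ¬□(p1 → (p1 ∨ p2)), w0
2. ¬(p1 → (p1 ∨ p2)), w1   [¬□-rule on 1: fresh world w1, w0Rw1]
3. p1, w1   [¬→-rule on 2]
4. ¬(p1 ∨ p2), w1   [¬→-rule on 2]
5. ¬p1, w1   [¬∨-rule on 4]
6. ¬p2, w1   [¬∨-rule on 4]
Accessibility: w0Rw0, w0Rw1, w1Rw1
Branch closes: p1 and ¬p1 both at w1.
Every branch of the negation's tableau closes; the branch above is one of them.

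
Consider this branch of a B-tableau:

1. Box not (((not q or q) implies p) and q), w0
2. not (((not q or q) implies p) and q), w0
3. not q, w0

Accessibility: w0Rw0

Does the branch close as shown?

Open

No atom appears with both signs at the same world.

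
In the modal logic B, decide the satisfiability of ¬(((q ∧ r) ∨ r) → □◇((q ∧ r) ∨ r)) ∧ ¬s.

1. ¬(((q ∧ r) ∨ r) → □◇((q ∧ r) ∨ r)) ∧ ¬s, u
2. ¬(((q ∧ r) ∨ r) → □◇((q ∧ r) ∨ r)), u   [∧-rule on 1]
3. ¬s, u   [∧-rule on 1]
4. (q ∧ r) ∨ r, u   [¬→-rule on 2]
5. ¬□◇((q ∧ r) ∨ r), u   [¬→-rule on 2]
6. q ∧ r, u   [∨-rule on 4 (branches; this branch)]
7. q, u   [∧-rule on 6]
8. r, u   [∧-rule on 6]
9. ¬◇((q ∧ r) ∨ r), v   [¬□-rule on 5: fresh world v, uRv]
10. ¬((q ∧ r) ∨ r), u   [¬◇-rule on 9 via vRu]
11. ¬(q ∧ r), u   [¬∨-rule on 10]
12. ¬r, u   [¬∨-rule on 10]
Accessibility: uRu, uRv, vRu, vRv
Branch closes: r and ¬r both at u.
All branches of the tableau close; one closing branch shown above.

Unsatisfiable (every branch closes)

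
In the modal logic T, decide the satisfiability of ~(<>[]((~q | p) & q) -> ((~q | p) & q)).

1. ~(<>[]((~q | p) & q) -> ((~q | p) & q)), w0
2. <>[]((~q | p) & q), w0
3. ~((~q | p) & q), w0
4. ~q, w0
5. []((~q | p) & q), w1
6. (~q | p) & q, w1
7. ~q | p, w1
8. q, w1
9. p, w1
Accessibility: w0Rw0, w0Rw1, w1Rw1

Satisfiable (open branch found)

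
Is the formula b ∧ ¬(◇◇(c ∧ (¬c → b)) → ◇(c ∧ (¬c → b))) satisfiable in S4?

Unsatisfiable

1. b ∧ ¬(◇◇(c ∧ (¬c → b)) → ◇(c ∧ (¬c → b))), 0
2. b, 0
3. ¬(◇◇(c ∧ (¬c → b)) → ◇(c ∧ (¬c → b))), 0
4. ◇◇(c ∧ (¬c → b)), 0
5. ¬◇(c ∧ (¬c → b)), 0
6. ¬(c ∧ (¬c → b)), 0
7. ¬c, 0
8. ◇(c ∧ (¬c → b)), 1
9. ¬(c ∧ (¬c → b)), 1
10. ¬(¬c → b), 1
11. ¬c, 1
12. ¬b, 1
13. c ∧ (¬c → b), 2
14. c, 2
15. ¬c → b, 2
16. ¬(c ∧ (¬c → b)), 2
17. b, 2
18. ¬(¬c → b), 2
19. ¬c, 2
20. ¬b, 2
Accessibility: 0R0, 0R1, 0R2, 1R1, 1R2, 2R2
Branch closes: c and ¬c both at 2.
All branches of the tableau close; one closing branch shown above.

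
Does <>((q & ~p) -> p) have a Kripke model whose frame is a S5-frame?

Satisfiable (open branch found)

1. <>((q & ~p) -> p), w0
2. (q & ~p) -> p, w1   [<>-rule on 1: fresh world w1, w0Rw1]
3. p, w1   [->-rule on 2 (branches; this branch)]
Accessibility: w0Rw0, w0Rw1, w1Rw0, w1Rw1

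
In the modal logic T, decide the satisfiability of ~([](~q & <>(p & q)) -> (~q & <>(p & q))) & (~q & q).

Unsatisfiable (every branch closes)

1. ~([](~q & <>(p & q)) -> (~q & <>(p & q))) & (~q & q), 0
2. ~([](~q & <>(p & q)) -> (~q & <>(p & q))), 0
3. ~q & q, 0
4. [](~q & <>(p & q)), 0
5. ~(~q & <>(p & q)), 0
6. ~q, 0
7. q, 0
Accessibility: 0R0
Branch closes: q and ~q both at 0.
All branches of the tableau close; one closing branch shown above.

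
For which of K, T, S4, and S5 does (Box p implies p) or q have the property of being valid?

K-tableau for the negation not ((Box p implies p) or q):
1. not ((Box p implies p) or q), w0
2. not (Box p implies p), w0
3. not q, w0
4. Box p, w0
5. not p, w0
Complete open branch: countermodel on a K-frame, so not valid in K.
T-tableau for the negation not ((Box p implies p) or q):
1. not ((Box p implies p) or q), w0
2. not (Box p implies p), w0
3. not q, w0
4. Box p, w0
5. not p, w0
6. p, w0
Accessibility: w0Rw0
Branch closes: p and not p both at w0.
Every branch closes (one shown): valid in T, hence also in S4, S5 (every theorem of T is a theorem of S4 and S5).

T, S4, S5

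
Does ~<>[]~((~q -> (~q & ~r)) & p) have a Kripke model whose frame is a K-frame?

1. ~<>[]~((~q -> (~q & ~r)) & p), 0

Yes, satisfiable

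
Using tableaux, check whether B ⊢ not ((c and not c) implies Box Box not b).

Invalid (countermodel exists)

Tableau for the negation (c and not c) implies Box Box not b:
1. (c and not c) implies Box Box not b, 0
2. Box Box not b, 0
3. Box not b, 0
4. not b, 0
Accessibility: 0R0
The negation has an open branch (countermodel exists).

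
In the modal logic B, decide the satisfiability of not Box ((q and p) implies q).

No, unsatisfiable

1. not Box ((q and p) implies q), w0
2. not ((q and p) implies q), w1
3. q and p, w1
4. not q, w1
5. q, w1
6. p, w1
Accessibility: w0Rw0, w0Rw1, w1Rw0, w1Rw1
Branch closes: q and not q both at w1.
All branches of the tableau close; one closing branch shown above.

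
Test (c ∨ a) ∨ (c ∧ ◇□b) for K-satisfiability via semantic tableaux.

1. (c ∨ a) ∨ (c ∧ ◇□b), w0
2. c ∧ ◇□b, w0   [∨-rule on 1 (branches; this branch)]
3. c, w0   [∧-rule on 2]
4. ◇□b, w0   [∧-rule on 2]
5. □b, w1   [◇-rule on 4: fresh world w1, w0Rw1]
Accessibility: w0Rw1

Satisfiable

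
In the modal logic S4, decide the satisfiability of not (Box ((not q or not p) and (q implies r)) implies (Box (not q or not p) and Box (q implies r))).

1. not (Box ((not q or not p) and (q implies r)) implies (Box (not q or not p) and Box (q implies r))), w0
2. Box ((not q or not p) and (q implies r)), w0
3. not (Box (not q or not p) and Box (q implies r)), w0
4. (not q or not p) and (q implies r), w0
5. not q or not p, w0
6. q implies r, w0
7. not Box (q implies r), w0
8. not p, w0
9. r, w0
10. not (q implies r), w1
11. q, w1
12. not r, w1
13. (not q or not p) and (q implies r), w1
14. not q or not p, w1
15. q implies r, w1
16. not p, w1
17. r, w1
Accessibility: w0Rw0, w0Rw1, w1Rw1
Branch closes: r and not r both at w1.
Every branch closes; the branch above is one of them.

No, unsatisfiable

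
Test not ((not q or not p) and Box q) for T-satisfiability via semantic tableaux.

Satisfiable

1. not ((not q or not p) and Box q), u
2. not Box q, u
3. not q, v
Accessibility: uRu, uRv, vRv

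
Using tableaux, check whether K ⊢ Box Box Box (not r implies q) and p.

Tableau for the negation not (Box Box Box (not r implies q) and p):
1. not (Box Box Box (not r implies q) and p), u
2. not p, u
The negation has an open branch (countermodel exists).

Invalid (countermodel exists)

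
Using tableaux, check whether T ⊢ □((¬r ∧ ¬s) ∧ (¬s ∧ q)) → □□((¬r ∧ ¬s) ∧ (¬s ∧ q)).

Tableau for the negation ¬(□((¬r ∧ ¬s) ∧ (¬s ∧ q)) → □□((¬r ∧ ¬s) ∧ (¬s ∧ q))):
1. ¬(□((¬r ∧ ¬s) ∧ (¬s ∧ q)) → □□((¬r ∧ ¬s) ∧ (¬s ∧ q))), u
2. □((¬r ∧ ¬s) ∧ (¬s ∧ q)), u
3. ¬□□((¬r ∧ ¬s) ∧ (¬s ∧ q)), u
4. (¬r ∧ ¬s) ∧ (¬s ∧ q), u
5. ¬r ∧ ¬s, u
6. ¬s ∧ q, u
7. ¬r, u
8. ¬s, u
9. q, u
10. ¬□((¬r ∧ ¬s) ∧ (¬s ∧ q)), v
11. (¬r ∧ ¬s) ∧ (¬s ∧ q), v
12. ¬r ∧ ¬s, v
13. ¬s ∧ q, v
14. ¬r, v
15. ¬s, v
16. q, v
17. ¬((¬r ∧ ¬s) ∧ (¬s ∧ q)), w
18. ¬(¬s ∧ q), w
19. ¬q, w
Accessibility: uRu, uRv, vRv, vRw, wRw
The negation has an open branch (countermodel exists).

Not valid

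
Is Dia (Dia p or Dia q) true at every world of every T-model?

Tableau for the negation not Dia (Dia p or Dia q):
1. not Dia (Dia p or Dia q), w0
2. not (Dia p or Dia q), w0   [neg-Dia-rule on 1 via w0Rw0]
3. not Dia p, w0   [neg-or-rule on 2]
4. not Dia q, w0   [neg-or-rule on 2]
5. not p, w0   [neg-Dia-rule on 3 via w0Rw0]
6. not q, w0   [neg-Dia-rule on 4 via w0Rw0]
Accessibility: w0Rw0
The negation has an open branch (countermodel exists).

Invalid (countermodel exists)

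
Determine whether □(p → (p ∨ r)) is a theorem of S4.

Tableau for the negation ¬□(p → (p ∨ r)):
1. ¬□(p → (p ∨ r)), 0
2. ¬(p → (p ∨ r)), 1
3. p, 1
4. ¬(p ∨ r), 1
5. ¬p, 1
6. ¬r, 1
Accessibility: 0R0, 0R1, 1R1
Branch closes: p and ¬p both at 1.
Every branch of the negation's tableau closes; the branch above is one of them.

Yes, valid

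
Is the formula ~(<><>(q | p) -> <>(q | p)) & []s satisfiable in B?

Yes, satisfiable

1. ~(<><>(q | p) -> <>(q | p)) & []s, 0
2. ~(<><>(q | p) -> <>(q | p)), 0
3. []s, 0
4. <><>(q | p), 0
5. ~<>(q | p), 0
6. s, 0
7. ~(q | p), 0
8. ~q, 0
9. ~p, 0
10. <>(q | p), 1
11. s, 1
12. ~(q | p), 1
13. ~q, 1
14. ~p, 1
15. q | p, 2
16. p, 2
Accessibility: 0R0, 0R1, 1R0, 1R1, 1R2, 2R1, 2R2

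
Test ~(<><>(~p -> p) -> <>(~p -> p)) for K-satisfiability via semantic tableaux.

1. ~(<><>(~p -> p) -> <>(~p -> p)), 0
2. <><>(~p -> p), 0
3. ~<>(~p -> p), 0
4. <>(~p -> p), 1
5. ~(~p -> p), 1
6. ~p, 1
7. ~p -> p, 2
8. p, 2
Accessibility: 0R1, 1R2

Satisfiable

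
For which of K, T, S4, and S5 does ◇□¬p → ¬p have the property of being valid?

S5

S5-tableau for the negation ¬(◇□¬p → ¬p):
1. ¬(◇□¬p → ¬p), 0
2. ◇□¬p, 0   [¬→-rule on 1]
3. p, 0   [¬→-rule on 1]
4. □¬p, 1   [◇-rule on 2: fresh world 1, 0R1]
5. ¬p, 0   [□-rule on 4 via 1R0]
Accessibility: 0R0, 0R1, 1R0, 1R1
Branch closes: p and ¬p both at 0.
Every branch closes (one shown): valid in S5.
S4-tableau for the negation ¬(◇□¬p → ¬p):
1. ¬(◇□¬p → ¬p), 0
2. ◇□¬p, 0   [¬→-rule on 1]
3. p, 0   [¬→-rule on 1]
4. □¬p, 1   [◇-rule on 2: fresh world 1, 0R1]
5. ¬p, 1   [□-rule on 4 via 1R1]
Accessibility: 0R0, 0R1, 1R1
Complete open branch: countermodel on an S4-frame, so not valid in S4, nor in K, T (the same frame is also a K-frame and a T-frame).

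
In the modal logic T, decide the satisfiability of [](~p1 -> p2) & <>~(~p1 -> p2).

1. [](~p1 -> p2) & <>~(~p1 -> p2), u
2. [](~p1 -> p2), u   [&-rule on 1]
3. <>~(~p1 -> p2), u   [&-rule on 1]
4. ~p1 -> p2, u   [[]-rule on 2 via uRu]
5. p2, u   [->-rule on 4 (branches; this branch)]
6. ~(~p1 -> p2), v   [<>-rule on 3: fresh world v, uRv]
7. ~p1, v   [~->-rule on 6]
8. ~p2, v   [~->-rule on 6]
9. ~p1 -> p2, v   [[]-rule on 2 via uRv]
10. p2, v   [->-rule on 9 (branches; this branch)]
Accessibility: uRu, uRv, vRv
Branch closes: p2 and ~p2 both at v.
All branches of the tableau close; one closing branch shown above.

No, unsatisfiable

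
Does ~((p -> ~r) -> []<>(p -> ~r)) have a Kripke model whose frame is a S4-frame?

Yes, satisfiable

1. ~((p -> ~r) -> []<>(p -> ~r)), 0
2. p -> ~r, 0   [~->-rule on 1]
3. ~[]<>(p -> ~r), 0   [~->-rule on 1]
4. ~r, 0   [->-rule on 2 (branches; this branch)]
5. ~<>(p -> ~r), 1   [~[]-rule on 3: fresh world 1, 0R1]
6. ~(p -> ~r), 1   [~<>-rule on 5 via 1R1]
7. p, 1   [~->-rule on 6]
8. r, 1   [~->-rule on 6]
Accessibility: 0R0, 0R1, 1R1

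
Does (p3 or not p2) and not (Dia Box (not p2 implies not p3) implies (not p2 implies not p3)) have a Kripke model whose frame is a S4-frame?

1. (p3 or not p2) and not (Dia Box (not p2 implies not p3) implies (not p2 implies not p3)), u
2. p3 or not p2, u
3. not (Dia Box (not p2 implies not p3) implies (not p2 implies not p3)), u
4. Dia Box (not p2 implies not p3), u
5. not (not p2 implies not p3), u
6. not p2, u
7. p3, u
8. Box (not p2 implies not p3), v
9. not p2 implies not p3, v
10. not p3, v
Accessibility: uRu, uRv, vRv

Satisfiable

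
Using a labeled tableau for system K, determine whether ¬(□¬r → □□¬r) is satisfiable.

1. ¬(□¬r → □□¬r), w0
2. □¬r, w0
3. ¬□□¬r, w0
4. ¬□¬r, w1
5. ¬r, w1
6. r, w2
Accessibility: w0Rw1, w1Rw2

Yes, satisfiable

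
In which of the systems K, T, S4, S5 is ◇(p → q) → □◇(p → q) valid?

S5-tableau for the negation ¬(◇(p → q) → □◇(p → q)):
1. ¬(◇(p → q) → □◇(p → q)), 0
2. ◇(p → q), 0   [¬→-rule on 1]
3. ¬□◇(p → q), 0   [¬→-rule on 1]
4. p → q, 1   [◇-rule on 2: fresh world 1, 0R1]
5. q, 1   [→-rule on 4 (branches; this branch)]
6. ¬◇(p → q), 2   [¬□-rule on 3: fresh world 2, 0R2]
7. ¬(p → q), 0   [¬◇-rule on 6 via 2R0]
8. p, 0   [¬→-rule on 7]
9. ¬q, 0   [¬→-rule on 7]
10. ¬(p → q), 1   [¬◇-rule on 6 via 2R1]
11. p, 1   [¬→-rule on 10]
12. ¬q, 1   [¬→-rule on 10]
Accessibility: 0R0, 0R1, 0R2, 1R0, 1R1, 1R2, 2R0, 2R1, 2R2
Branch closes: q and ¬q both at 1.
Every branch closes (one shown): valid in S5.
S4-tableau for the negation ¬(◇(p → q) → □◇(p → q)):
1. ¬(◇(p → q) → □◇(p → q)), 0
2. ◇(p → q), 0   [¬→-rule on 1]
3. ¬□◇(p → q), 0   [¬→-rule on 1]
4. p → q, 1   [◇-rule on 2: fresh world 1, 0R1]
5. q, 1   [→-rule on 4 (branches; this branch)]
6. ¬◇(p → q), 2   [¬□-rule on 3: fresh world 2, 0R2]
7. ¬(p → q), 2   [¬◇-rule on 6 via 2R2]
8. p, 2   [¬→-rule on 7]
9. ¬q, 2   [¬→-rule on 7]
Accessibility: 0R0, 0R1, 0R2, 1R1, 2R2
Complete open branch: countermodel on an S4-frame, so not valid in S4, nor in K, T (the same frame is also a K-frame and a T-frame).

S5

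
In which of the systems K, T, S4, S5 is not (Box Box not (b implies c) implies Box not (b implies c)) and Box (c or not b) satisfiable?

K

K-tableau for the formula:
1. not (Box Box not (b implies c) implies Box not (b implies c)) and Box (c or not b), 0
2. not (Box Box not (b implies c) implies Box not (b implies c)), 0
3. Box (c or not b), 0
4. Box Box not (b implies c), 0
5. not Box not (b implies c), 0
6. b implies c, 1
7. c or not b, 1
8. Box not (b implies c), 1
9. c, 1
10. not b, 1
Accessibility: 0R1
Complete open branch: satisfiable in K.
T-tableau for the formula:
1. not (Box Box not (b implies c) implies Box not (b implies c)) and Box (c or not b), 0
2. not (Box Box not (b implies c) implies Box not (b implies c)), 0
3. Box (c or not b), 0
4. Box Box not (b implies c), 0
5. not Box not (b implies c), 0
6. c or not b, 0
7. Box not (b implies c), 0
8. not (b implies c), 0
9. b, 0
10. not c, 0
11. not b, 0
Accessibility: 0R0
Branch closes: b and not b both at 0.
Every branch closes (one shown): unsatisfiable in T, hence also in S4, S5 (every S4/S5-frame is a T-frame).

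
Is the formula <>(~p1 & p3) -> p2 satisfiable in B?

Yes, satisfiable

1. <>(~p1 & p3) -> p2, u
2. p2, u
Accessibility: uRu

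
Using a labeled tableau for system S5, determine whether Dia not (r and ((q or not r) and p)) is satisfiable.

Yes, satisfiable

1. Dia not (r and ((q or not r) and p)), 0
2. not (r and ((q or not r) and p)), 1
3. not ((q or not r) and p), 1
4. not p, 1
Accessibility: 0R0, 0R1, 1R0, 1R1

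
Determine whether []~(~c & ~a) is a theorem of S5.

Tableau for the negation ~[]~(~c & ~a):
1. ~[]~(~c & ~a), 0
2. ~c & ~a, 1
3. ~c, 1
4. ~a, 1
Accessibility: 0R0, 0R1, 1R0, 1R1
The negation has an open branch (countermodel exists).

No, not valid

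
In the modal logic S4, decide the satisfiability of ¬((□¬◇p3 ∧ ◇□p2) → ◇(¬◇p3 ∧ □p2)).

1. ¬((□¬◇p3 ∧ ◇□p2) → ◇(¬◇p3 ∧ □p2)), 0
2. □¬◇p3 ∧ ◇□p2, 0   [¬→-rule on 1]
3. ¬◇(¬◇p3 ∧ □p2), 0   [¬→-rule on 1]
4. □¬◇p3, 0   [∧-rule on 2]
5. ◇□p2, 0   [∧-rule on 2]
6. ¬(¬◇p3 ∧ □p2), 0   [¬◇-rule on 3 via 0R0]
7. ¬◇p3, 0   [□-rule on 4 via 0R0]
8. ¬p3, 0   [¬◇-rule on 7 via 0R0]
9. ¬□p2, 0   [¬∧-rule on 6 (branches; this branch)]
10. □p2, 1   [◇-rule on 5: fresh world 1, 0R1]
11. ¬(¬◇p3 ∧ □p2), 1   [¬◇-rule on 3 via 0R1]
12. ¬◇p3, 1   [□-rule on 4 via 0R1]
13. ¬p3, 1   [¬◇-rule on 7 via 0R1]
14. p2, 1   [□-rule on 10 via 1R1]
15. ¬□p2, 1   [¬∧-rule on 11 (branches; this branch)]
16. ¬p2, 2   [¬□-rule on 9: fresh world 2, 0R2]
17. ¬(¬◇p3 ∧ □p2), 2   [¬◇-rule on 3 via 0R2]
18. ¬◇p3, 2   [□-rule on 4 via 0R2]
19. ¬p3, 2   [¬◇-rule on 7 via 0R2]
20. ¬□p2, 2   [¬∧-rule on 17 (branches; this branch)]
21. ¬p2, 3   [¬□-rule on 15: fresh world 3, 1R3]
22. ¬(¬◇p3 ∧ □p2), 3   [¬◇-rule on 3 via 0R3]
23. ¬◇p3, 3   [□-rule on 4 via 0R3]
24. ¬p3, 3   [¬◇-rule on 7 via 0R3]
25. p2, 3   [□-rule on 10 via 1R3]
Accessibility: 0R0, 0R1, 0R2, 0R3, 1R1, 1R3, 2R2, 3R3
Branch closes: p2 and ¬p2 both at 3.
Every branch closes; the branch above is one of them.

No, unsatisfiable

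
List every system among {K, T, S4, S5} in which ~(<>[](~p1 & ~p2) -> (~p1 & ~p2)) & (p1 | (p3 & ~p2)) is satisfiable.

S5-tableau for the formula:
1. ~(<>[](~p1 & ~p2) -> (~p1 & ~p2)) & (p1 | (p3 & ~p2)), u
2. ~(<>[](~p1 & ~p2) -> (~p1 & ~p2)), u   [&-rule on 1]
3. p1 | (p3 & ~p2), u   [&-rule on 1]
4. <>[](~p1 & ~p2), u   [~->-rule on 2]
5. ~(~p1 & ~p2), u   [~->-rule on 2]
6. p3 & ~p2, u   [|-rule on 3 (branches; this branch)]
7. p3, u   [&-rule on 6]
8. ~p2, u   [&-rule on 6]
9. p1, u   [~&-rule on 5 (branches; this branch)]
10. [](~p1 & ~p2), v   [<>-rule on 4: fresh world v, uRv]
11. ~p1 & ~p2, u   [[]-rule on 10 via vRu]
12. ~p1, u   [&-rule on 11]
Accessibility: uRu, uRv, vRu, vRv
Branch closes: p1 and ~p1 both at u.
Every branch closes (one shown): unsatisfiable in S5.
S4-tableau for the formula:
1. ~(<>[](~p1 & ~p2) -> (~p1 & ~p2)) & (p1 | (p3 & ~p2)), u
2. ~(<>[](~p1 & ~p2) -> (~p1 & ~p2)), u   [&-rule on 1]
3. p1 | (p3 & ~p2), u   [&-rule on 1]
4. <>[](~p1 & ~p2), u   [~->-rule on 2]
5. ~(~p1 & ~p2), u   [~->-rule on 2]
6. p3 & ~p2, u   [|-rule on 3 (branches; this branch)]
7. p3, u   [&-rule on 6]
8. ~p2, u   [&-rule on 6]
9. p1, u   [~&-rule on 5 (branches; this branch)]
10. [](~p1 & ~p2), v   [<>-rule on 4: fresh world v, uRv]
11. ~p1 & ~p2, v   [[]-rule on 10 via vRv]
12. ~p1, v   [&-rule on 11]
13. ~p2, v   [&-rule on 11]
Accessibility: uRu, uRv, vRv
Complete open branch: satisfiable in S4, hence also in K, T (this S4-model is also a K-model and a T-model).

K, T, S4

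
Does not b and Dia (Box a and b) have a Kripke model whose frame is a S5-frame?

Satisfiable

1. not b and Dia (Box a and b), 0
2. not b, 0
3. Dia (Box a and b), 0
4. Box a and b, 1
5. Box a, 1
6. b, 1
7. a, 0
8. a, 1
Accessibility: 0R0, 0R1, 1R0, 1R1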